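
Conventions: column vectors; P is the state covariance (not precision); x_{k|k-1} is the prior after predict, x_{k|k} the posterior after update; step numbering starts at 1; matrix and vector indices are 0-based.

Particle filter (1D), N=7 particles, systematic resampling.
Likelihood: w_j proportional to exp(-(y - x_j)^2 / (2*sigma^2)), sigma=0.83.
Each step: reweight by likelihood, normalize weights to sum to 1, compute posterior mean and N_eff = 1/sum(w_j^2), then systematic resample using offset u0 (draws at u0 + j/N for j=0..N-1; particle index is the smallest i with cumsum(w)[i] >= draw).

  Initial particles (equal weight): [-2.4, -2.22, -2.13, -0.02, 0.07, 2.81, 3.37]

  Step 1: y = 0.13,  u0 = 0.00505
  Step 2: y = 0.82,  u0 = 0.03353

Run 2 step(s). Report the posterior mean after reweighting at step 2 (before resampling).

post_mean = 0.0266

step 1: w=[0.0047, 0.0089, 0.0120, 0.4824, 0.4890, 0.0027, 0.0002]  mean=-0.0238  Neff=2.1181  idx=[1, 3, 3, 3, 4, 4, 4]
step 2: w=[0.0003, 0.1580, 0.1580, 0.1580, 0.1753, 0.1753, 0.1753]  mean=0.0266  Neff=5.9877  idx=[1, 2, 3, 3, 4, 5, 6]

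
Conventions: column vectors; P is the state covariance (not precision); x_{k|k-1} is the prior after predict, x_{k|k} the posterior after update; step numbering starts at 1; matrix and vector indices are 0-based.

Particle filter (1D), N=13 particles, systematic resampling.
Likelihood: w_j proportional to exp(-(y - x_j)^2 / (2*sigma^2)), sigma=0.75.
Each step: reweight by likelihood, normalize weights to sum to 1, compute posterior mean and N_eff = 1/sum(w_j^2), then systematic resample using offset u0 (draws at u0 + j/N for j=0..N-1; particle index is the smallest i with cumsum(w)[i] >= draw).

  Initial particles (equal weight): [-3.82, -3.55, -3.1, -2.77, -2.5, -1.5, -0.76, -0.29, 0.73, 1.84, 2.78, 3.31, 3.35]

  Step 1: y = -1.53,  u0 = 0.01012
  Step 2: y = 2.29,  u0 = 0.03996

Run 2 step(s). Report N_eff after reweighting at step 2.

N_eff = 1.6221

step 1: w=[0.0035, 0.0099, 0.0415, 0.0947, 0.1610, 0.3713, 0.2194, 0.0947, 0.0040, 0.0000, 0.0000, 0.0000, 0.0000]  mean=-1.5903  Neff=4.3163  idx=[1, 3, 4, 4, 5, 5, 5, 5, 5, 6, 6, 6, 7]
step 2: w=[0.0000, 0.0000, 0.0000, 0.0000, 0.0008, 0.0008, 0.0008, 0.0008, 0.0008, 0.0737, 0.0737, 0.0737, 0.7747]  mean=-0.3989  Neff=1.6221  idx=[9, 10, 11, 12, 12, 12, 12, 12, 12, 12, 12, 12, 12]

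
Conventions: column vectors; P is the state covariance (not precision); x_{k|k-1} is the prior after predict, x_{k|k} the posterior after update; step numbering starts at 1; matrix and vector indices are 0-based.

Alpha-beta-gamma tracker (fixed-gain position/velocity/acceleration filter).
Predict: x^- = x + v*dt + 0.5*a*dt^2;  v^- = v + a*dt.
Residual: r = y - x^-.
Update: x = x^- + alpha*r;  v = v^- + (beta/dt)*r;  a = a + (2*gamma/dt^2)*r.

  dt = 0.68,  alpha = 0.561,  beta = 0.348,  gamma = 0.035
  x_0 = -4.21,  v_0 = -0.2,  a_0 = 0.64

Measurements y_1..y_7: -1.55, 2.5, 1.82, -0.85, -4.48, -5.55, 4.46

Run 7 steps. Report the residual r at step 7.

step 1: x_pred=-4.1980  r=2.6480  x^+=-2.7125  v^+=1.5904  a^+=1.0409
step 2: x_pred=-1.3904  r=3.8904  x^+=0.7921  v^+=4.2891  a^+=1.6298
step 3: x_pred=4.0855  r=-2.2655  x^+=2.8146  v^+=4.2380  a^+=1.2868
step 4: x_pred=5.9939  r=-6.8439  x^+=2.1545  v^+=1.6106  a^+=0.2508
step 5: x_pred=3.3076  r=-7.7876  x^+=-1.0612  v^+=-2.2043  a^+=-0.9281
step 6: x_pred=-2.7748  r=-2.7752  x^+=-4.3317  v^+=-4.2557  a^+=-1.3483
step 7: x_pred=-7.5373  r=11.9973  x^+=-0.8068  v^+=0.9672  a^+=0.4679

resid = 11.9973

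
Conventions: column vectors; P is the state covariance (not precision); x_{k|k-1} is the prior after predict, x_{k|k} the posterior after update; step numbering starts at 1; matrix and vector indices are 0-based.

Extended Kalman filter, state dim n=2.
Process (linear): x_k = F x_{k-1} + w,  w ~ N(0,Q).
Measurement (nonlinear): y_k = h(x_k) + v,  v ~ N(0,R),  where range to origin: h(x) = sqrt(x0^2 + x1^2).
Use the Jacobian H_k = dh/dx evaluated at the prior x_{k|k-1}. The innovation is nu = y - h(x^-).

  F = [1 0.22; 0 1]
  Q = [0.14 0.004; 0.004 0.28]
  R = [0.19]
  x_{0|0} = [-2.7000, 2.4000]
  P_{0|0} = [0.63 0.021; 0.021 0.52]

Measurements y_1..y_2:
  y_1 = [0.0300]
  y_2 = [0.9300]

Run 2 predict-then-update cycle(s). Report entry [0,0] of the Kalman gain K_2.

step 1: x^-=[-2.1720, 2.4000]  P^-=[0.8044 0.1394; 0.1394 0.8000]  H_jac=[-0.6710 0.7414]  S=[0.8533]  K=[-0.5115; 0.5855]  nu=[-3.2069]  x^+=[-0.5318, 0.5223]  P^+=[0.5812 0.3949; 0.3949 0.5075]
step 2: x^-=[-0.4169, 0.5223]  P^-=[0.9195 0.5106; 0.5106 0.7875]  H_jac=[-0.6239 0.7815]  S=[0.5310]  K=[-0.3290; 0.5591]  nu=[0.2617]  x^+=[-0.5030, 0.6686]  P^+=[0.8621 0.6082; 0.6082 0.6215]

K[0,0] = -0.3290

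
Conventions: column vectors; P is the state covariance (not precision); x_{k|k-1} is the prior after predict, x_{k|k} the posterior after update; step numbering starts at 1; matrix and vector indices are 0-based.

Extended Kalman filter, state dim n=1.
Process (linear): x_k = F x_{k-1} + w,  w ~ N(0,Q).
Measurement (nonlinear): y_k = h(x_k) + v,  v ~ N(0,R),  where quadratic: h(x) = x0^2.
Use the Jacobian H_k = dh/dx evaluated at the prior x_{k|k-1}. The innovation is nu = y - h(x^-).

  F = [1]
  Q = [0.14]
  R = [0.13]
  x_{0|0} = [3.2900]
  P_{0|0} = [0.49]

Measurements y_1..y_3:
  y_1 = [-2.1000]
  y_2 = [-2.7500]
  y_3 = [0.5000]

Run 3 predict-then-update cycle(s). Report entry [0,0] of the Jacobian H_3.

H_jac[0,0] = -0.3406

step 1: x^-=[3.2900]  P^-=[0.6300]  H_jac=[6.5800]  S=[27.4067]  K=[0.1513]  nu=[-12.9241]  x^+=[1.3352]  P^+=[0.0030]
step 2: x^-=[1.3352]  P^-=[0.1430]  H_jac=[2.6703]  S=[1.1496]  K=[0.3321]  nu=[-4.5327]  x^+=[-0.1703]  P^+=[0.0162]
step 3: x^-=[-0.1703]  P^-=[0.1562]  H_jac=[-0.3406]  S=[0.1481]  K=[-0.3591]  nu=[0.4710]  x^+=[-0.3394]  P^+=[0.1371]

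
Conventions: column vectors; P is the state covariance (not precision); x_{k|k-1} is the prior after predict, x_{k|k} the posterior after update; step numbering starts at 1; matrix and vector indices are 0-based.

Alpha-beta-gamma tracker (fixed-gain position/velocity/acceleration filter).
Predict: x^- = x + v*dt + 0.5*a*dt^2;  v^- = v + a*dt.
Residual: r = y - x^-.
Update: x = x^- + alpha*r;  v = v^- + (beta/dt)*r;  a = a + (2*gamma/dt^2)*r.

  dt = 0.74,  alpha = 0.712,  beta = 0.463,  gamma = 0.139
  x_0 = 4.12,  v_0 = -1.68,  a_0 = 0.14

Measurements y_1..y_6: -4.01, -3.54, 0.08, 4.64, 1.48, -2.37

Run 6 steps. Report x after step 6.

x_post = 1.0026

step 1: x_pred=2.9151  r=-6.9251  x^+=-2.0156  v^+=-5.9093  a^+=-3.3757
step 2: x_pred=-7.3127  r=3.7727  x^+=-4.6265  v^+=-6.0468  a^+=-1.4604
step 3: x_pred=-9.5010  r=9.5810  x^+=-2.6793  v^+=-1.1329  a^+=3.4036
step 4: x_pred=-2.5858  r=7.2258  x^+=2.5590  v^+=5.9068  a^+=7.0719
step 5: x_pred=8.8663  r=-7.3863  x^+=3.6072  v^+=6.5186  a^+=3.3221
step 6: x_pred=9.3406  r=-11.7106  x^+=1.0026  v^+=1.6499  a^+=-2.6230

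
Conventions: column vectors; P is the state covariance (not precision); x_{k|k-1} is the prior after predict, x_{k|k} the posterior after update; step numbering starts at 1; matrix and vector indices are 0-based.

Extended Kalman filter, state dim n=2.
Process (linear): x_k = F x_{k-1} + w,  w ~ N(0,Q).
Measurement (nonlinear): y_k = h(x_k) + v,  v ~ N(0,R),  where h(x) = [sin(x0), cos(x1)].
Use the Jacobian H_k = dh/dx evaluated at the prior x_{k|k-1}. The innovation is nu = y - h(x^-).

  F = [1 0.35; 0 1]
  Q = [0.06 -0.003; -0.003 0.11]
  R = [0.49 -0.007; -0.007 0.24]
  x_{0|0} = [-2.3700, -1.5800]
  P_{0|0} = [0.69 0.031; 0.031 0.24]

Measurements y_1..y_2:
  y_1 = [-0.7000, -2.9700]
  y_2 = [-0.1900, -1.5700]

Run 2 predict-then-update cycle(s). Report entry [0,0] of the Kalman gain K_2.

step 1: x^-=[-2.9230, -1.5800]  P^-=[0.8011 0.1120; 0.1120 0.3500]  H_jac=[-0.9762 0.0000; 0.0000 1.0000]  S=[1.2534 -0.1163; -0.1163 0.5900]  K=[-0.6176 0.0681; -0.0328 0.5868]  nu=[-0.4831, -2.9608]  x^+=[-2.8261, -3.3015]  P^+=[0.3105 0.0207; 0.0207 0.1411]
step 2: x^-=[-3.9816, -3.3015]  P^-=[0.4022 0.0670; 0.0670 0.2511]  H_jac=[-0.6675 0.0000; 0.0000 -0.1592]  S=[0.6692 0.0001; 0.0001 0.2464]  K=[-0.4012 -0.0431; -0.0668 -0.1622]  nu=[-0.9347, -0.5828]  x^+=[-3.5815, -3.1445]  P^+=[0.2941 0.0474; 0.0474 0.2416]

K[0,0] = -0.4012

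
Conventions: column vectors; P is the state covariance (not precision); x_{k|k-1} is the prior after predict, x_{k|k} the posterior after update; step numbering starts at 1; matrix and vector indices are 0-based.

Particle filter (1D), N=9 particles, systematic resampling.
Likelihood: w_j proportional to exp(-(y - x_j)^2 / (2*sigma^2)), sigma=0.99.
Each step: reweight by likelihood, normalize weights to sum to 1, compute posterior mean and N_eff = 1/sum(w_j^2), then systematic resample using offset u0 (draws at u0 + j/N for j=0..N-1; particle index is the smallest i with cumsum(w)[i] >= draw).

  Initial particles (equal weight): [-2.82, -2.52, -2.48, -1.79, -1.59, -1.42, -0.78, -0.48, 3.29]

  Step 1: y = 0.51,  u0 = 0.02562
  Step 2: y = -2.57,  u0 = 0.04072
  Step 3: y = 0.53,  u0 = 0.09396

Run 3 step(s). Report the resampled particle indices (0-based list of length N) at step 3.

resampled_idx = [3, 5, 5, 6, 7, 7, 8, 8, 8]

step 1: w=[0.0025, 0.0066, 0.0075, 0.0481, 0.0753, 0.1069, 0.3058, 0.4335, 0.0139]  mean=-0.8008  Neff=3.3210  idx=[3, 4, 6, 6, 6, 7, 7, 7, 7]
step 2: w=[0.3104, 0.2594, 0.0826, 0.0826, 0.0826, 0.0456, 0.0456, 0.0456, 0.0456]  mean=-1.2489  Neff=5.1964  idx=[0, 0, 0, 1, 1, 2, 3, 5, 7]
step 3: w=[0.0266, 0.0266, 0.0266, 0.0418, 0.0418, 0.1724, 0.1724, 0.2459, 0.2459]  mean=-0.7806  Neff=5.3752  idx=[3, 5, 5, 6, 7, 7, 8, 8, 8]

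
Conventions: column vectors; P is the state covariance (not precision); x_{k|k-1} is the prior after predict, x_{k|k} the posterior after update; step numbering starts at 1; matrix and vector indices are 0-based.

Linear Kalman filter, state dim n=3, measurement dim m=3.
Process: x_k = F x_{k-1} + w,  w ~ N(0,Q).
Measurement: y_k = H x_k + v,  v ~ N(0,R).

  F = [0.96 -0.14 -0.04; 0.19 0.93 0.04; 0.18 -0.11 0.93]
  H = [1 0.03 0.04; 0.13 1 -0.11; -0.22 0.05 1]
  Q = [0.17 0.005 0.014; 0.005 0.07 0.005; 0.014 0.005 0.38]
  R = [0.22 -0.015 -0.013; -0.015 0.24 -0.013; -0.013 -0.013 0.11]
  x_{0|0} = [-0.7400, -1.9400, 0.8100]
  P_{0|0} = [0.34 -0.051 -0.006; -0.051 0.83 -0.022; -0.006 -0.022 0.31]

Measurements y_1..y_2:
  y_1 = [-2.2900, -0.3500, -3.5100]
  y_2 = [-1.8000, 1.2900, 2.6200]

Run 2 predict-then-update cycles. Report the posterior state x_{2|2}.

step 1: x^-=[-0.4712, -1.9124, 0.8335]  P^-=[0.5140 -0.0850 0.0781; -0.0850 0.7809 -0.0843; 0.0781 -0.0843 0.6737]  S=[0.7368 -0.0243 -0.0269; -0.0243 1.0319 -0.1164; -0.0269 -0.1164 0.7696]  K=[0.6970 -0.0127 -0.0285; -0.0601 0.7625 0.0787; 0.1687 -0.0442 0.8468]  nu=[-1.7948, 1.7153, -4.3515]  x^+=[-1.6200, -0.8393, -3.2299]  P^+=[0.1539 -0.0306 0.0234; -0.0306 0.1850 -0.0164; 0.0234 -0.0164 0.0975]
step 2: x^-=[-1.3085, -1.2175, -3.2030]  P^-=[0.3218 -0.0162 0.0666; -0.0162 0.2241 -0.0194; 0.0666 -0.0194 0.4839]  S=[0.5471 0.0074 0.0005; 0.0074 0.4735 -0.0698; 0.0005 -0.0698 0.5792]  K=[0.5918 0.0284 -0.0059; -0.0254 0.4810 0.0500; 0.1554 -0.0187 0.8062]  nu=[-0.3269, 2.3253, 5.5960]  x^+=[-1.4686, 0.1893, 1.2139]  P^+=[0.1295 -0.0165 0.0206; -0.0165 0.1162 -0.0099; 0.0206 -0.0099 0.0919]

x_post = [-1.4686, 0.1893, 1.2139]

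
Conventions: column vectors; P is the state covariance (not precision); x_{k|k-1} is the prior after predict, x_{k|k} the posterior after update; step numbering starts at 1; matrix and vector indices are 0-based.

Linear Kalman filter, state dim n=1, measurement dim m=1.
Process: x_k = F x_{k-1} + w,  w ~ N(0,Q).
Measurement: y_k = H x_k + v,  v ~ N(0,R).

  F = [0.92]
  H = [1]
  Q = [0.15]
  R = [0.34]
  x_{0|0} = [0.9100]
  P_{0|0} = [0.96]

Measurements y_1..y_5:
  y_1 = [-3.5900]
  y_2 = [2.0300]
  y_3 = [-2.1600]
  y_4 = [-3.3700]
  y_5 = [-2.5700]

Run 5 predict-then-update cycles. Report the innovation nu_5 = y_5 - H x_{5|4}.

innov = [-0.6840]

step 1: x^-=[0.8372]  P^-=[0.9625]  S=[1.3025]  K=[0.7390]  nu=[-4.4272]  x^+=[-2.4344]  P^+=[0.2513]
step 2: x^-=[-2.2396]  P^-=[0.3627]  S=[0.7027]  K=[0.5161]  nu=[4.2696]  x^+=[-0.0360]  P^+=[0.1755]
step 3: x^-=[-0.0331]  P^-=[0.2985]  S=[0.6385]  K=[0.4675]  nu=[-2.1269]  x^+=[-1.0275]  P^+=[0.1590]
step 4: x^-=[-0.9453]  P^-=[0.2845]  S=[0.6245]  K=[0.4556]  nu=[-2.4247]  x^+=[-2.0500]  P^+=[0.1549]
step 5: x^-=[-1.8860]  P^-=[0.2811]  S=[0.6211]  K=[0.4526]  nu=[-0.6840]  x^+=[-2.1956]  P^+=[0.1539]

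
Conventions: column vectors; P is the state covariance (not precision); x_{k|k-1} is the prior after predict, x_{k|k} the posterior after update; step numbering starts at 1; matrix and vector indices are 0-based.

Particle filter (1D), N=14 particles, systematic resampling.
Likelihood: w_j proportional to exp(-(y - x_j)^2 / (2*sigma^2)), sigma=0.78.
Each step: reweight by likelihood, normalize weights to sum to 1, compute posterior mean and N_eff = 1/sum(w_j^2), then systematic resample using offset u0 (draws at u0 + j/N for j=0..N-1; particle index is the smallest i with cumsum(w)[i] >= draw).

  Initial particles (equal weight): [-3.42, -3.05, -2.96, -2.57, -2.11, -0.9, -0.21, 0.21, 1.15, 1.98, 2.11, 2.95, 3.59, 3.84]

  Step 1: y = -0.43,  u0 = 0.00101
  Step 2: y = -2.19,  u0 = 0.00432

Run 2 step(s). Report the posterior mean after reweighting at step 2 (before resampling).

post_mean = -1.4529

step 1: w=[0.0002, 0.0013, 0.0019, 0.0083, 0.0353, 0.2998, 0.3454, 0.2567, 0.0462, 0.0030, 0.0018, 0.0000, 0.0000, 0.0000]  mean=-0.3316  Neff=3.5901  idx=[1, 5, 5, 5, 5, 6, 6, 6, 6, 6, 7, 7, 7, 7]
step 2: w=[0.3029, 0.1417, 0.1417, 0.1417, 0.1417, 0.0222, 0.0222, 0.0222, 0.0222, 0.0222, 0.0049, 0.0049, 0.0049, 0.0049]  mean=-1.4529  Neff=5.7287  idx=[0, 0, 0, 0, 0, 1, 1, 2, 2, 3, 3, 4, 4, 7]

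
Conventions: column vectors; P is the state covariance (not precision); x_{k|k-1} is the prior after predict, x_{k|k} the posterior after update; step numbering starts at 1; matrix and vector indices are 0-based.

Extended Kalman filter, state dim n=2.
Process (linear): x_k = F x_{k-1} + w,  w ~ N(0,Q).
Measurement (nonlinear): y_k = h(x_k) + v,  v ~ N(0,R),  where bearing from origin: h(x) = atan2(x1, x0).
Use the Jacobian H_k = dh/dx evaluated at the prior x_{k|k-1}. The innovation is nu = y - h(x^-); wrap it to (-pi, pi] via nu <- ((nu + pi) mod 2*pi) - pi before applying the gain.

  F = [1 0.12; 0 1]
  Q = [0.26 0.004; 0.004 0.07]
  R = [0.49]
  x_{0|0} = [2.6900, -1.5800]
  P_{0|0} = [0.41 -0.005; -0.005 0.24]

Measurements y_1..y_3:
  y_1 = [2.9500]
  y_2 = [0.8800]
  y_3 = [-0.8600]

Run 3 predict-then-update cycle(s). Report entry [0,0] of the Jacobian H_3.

step 1: x^-=[2.5004, -1.5800]  P^-=[0.6723 0.0278; 0.0278 0.3100]  H_jac=[0.1806 0.2858]  S=[0.5401]  K=[0.2395; 0.1733]  nu=[-2.7696]  x^+=[1.8371, -2.0601]  P^+=[0.6413 0.0054; 0.0054 0.2938]
step 2: x^-=[1.5899, -2.0601]  P^-=[0.9068 0.0446; 0.0446 0.3638]  H_jac=[0.3042 0.2348]  S=[0.6004]  K=[0.4770; 0.1649]  nu=[1.7935]  x^+=[2.4453, -1.7644]  P^+=[0.7702 -0.0026; -0.0026 0.3475]
step 3: x^-=[2.2336, -1.7644]  P^-=[1.0346 0.0431; 0.0431 0.4175]  H_jac=[0.2178 0.2757]  S=[0.5760]  K=[0.4118; 0.2161]  nu=[-0.1914]  x^+=[2.1548, -1.8057]  P^+=[0.9369 -0.0081; -0.0081 0.3906]

H_jac[0,0] = 0.2178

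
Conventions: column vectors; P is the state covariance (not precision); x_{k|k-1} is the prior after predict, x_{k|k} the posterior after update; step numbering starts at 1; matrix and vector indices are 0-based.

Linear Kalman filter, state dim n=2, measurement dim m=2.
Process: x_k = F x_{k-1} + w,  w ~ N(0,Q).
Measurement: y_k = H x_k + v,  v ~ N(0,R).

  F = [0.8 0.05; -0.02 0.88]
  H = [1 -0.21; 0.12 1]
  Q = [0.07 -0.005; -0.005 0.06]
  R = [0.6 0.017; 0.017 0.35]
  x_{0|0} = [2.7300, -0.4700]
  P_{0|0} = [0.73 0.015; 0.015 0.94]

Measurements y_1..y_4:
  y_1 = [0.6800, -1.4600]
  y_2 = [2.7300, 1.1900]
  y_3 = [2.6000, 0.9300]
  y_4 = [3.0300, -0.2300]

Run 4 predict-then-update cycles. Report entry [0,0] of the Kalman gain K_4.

K[0,0] = 0.2090

step 1: x^-=[2.1605, -0.4682]  P^-=[0.5408 0.0352; 0.0352 0.7877]  S=[1.1607 -0.0492; -0.0492 1.1539]  K=[0.4640 0.1065; -0.0832 0.6827]  nu=[-1.5788, -1.2511]  x^+=[1.2946, -1.1909]  P^+=[0.2826 0.0113; 0.0113 0.2362]
step 2: x^-=[0.9761, -1.0739]  P^-=[0.2524 0.0088; 0.0088 0.2426]  S=[0.8594 0.0049; 0.0049 0.5984]  K=[0.2911 0.0629; -0.0514 0.4077]  nu=[1.5283, 2.1468]  x^+=[1.5562, -0.2773]  P^+=[0.1770 0.0057; 0.0057 0.1411]
step 3: x^-=[1.2311, -0.2751]  P^-=[0.1841 0.0024; 0.0024 0.1692]  S=[0.7905 0.0059; 0.0059 0.5224]  K=[0.2319 0.0443; -0.0443 0.3249]  nu=[1.3112, 1.0574]  x^+=[1.5819, 0.0103]  P^+=[0.1404 0.0026; 0.0026 0.1126]
step 4: x^-=[1.2660, -0.0226]  P^-=[0.1604 -0.0005; -0.0005 0.1472]  S=[0.7670 0.0049; 0.0049 0.4994]  K=[0.2090 0.0355; -0.0428 0.2950]  nu=[1.7592, -0.3593]  x^+=[1.6209, -0.2039]  P^+=[0.1262 0.0009; 0.0009 0.1024]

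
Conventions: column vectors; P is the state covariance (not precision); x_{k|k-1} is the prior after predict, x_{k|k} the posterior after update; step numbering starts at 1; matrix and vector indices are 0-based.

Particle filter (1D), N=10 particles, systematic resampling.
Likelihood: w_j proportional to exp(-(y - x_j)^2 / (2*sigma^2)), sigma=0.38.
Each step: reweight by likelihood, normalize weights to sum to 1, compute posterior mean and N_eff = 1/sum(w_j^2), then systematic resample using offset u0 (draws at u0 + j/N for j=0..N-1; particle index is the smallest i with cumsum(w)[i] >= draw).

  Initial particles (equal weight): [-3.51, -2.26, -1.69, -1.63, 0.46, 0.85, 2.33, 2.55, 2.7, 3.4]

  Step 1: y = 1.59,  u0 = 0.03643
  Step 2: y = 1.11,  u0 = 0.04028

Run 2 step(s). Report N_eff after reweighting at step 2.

N_eff = 5.0603

step 1: w=[0.0000, 0.0000, 0.0000, 0.0000, 0.0327, 0.4086, 0.4086, 0.1119, 0.0382, 0.0000]  mean=1.7029  Neff=2.8659  idx=[5, 5, 5, 5, 5, 6, 6, 6, 6, 7]
step 2: w=[0.1988, 0.1988, 0.1988, 0.1988, 0.1988, 0.0015, 0.0015, 0.0015, 0.0015, 0.0002]  mean=0.8589  Neff=5.0603  idx=[0, 0, 1, 1, 2, 2, 3, 3, 4, 4]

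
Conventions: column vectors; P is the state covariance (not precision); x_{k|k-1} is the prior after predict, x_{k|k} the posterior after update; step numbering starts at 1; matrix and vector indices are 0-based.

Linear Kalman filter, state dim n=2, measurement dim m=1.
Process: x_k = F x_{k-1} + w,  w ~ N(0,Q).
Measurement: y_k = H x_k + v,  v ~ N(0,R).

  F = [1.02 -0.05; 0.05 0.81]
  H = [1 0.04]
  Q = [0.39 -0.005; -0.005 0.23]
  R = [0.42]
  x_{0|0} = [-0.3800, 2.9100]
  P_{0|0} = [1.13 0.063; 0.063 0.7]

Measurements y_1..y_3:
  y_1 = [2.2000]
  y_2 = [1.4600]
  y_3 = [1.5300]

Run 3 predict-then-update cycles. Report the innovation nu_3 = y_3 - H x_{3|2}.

step 1: x^-=[-0.5331, 2.3381]  P^-=[1.5610 0.0762; 0.0762 0.6972]  S=[1.9882]  K=[0.7867; 0.0523]  nu=[2.6396]  x^+=[1.5433, 2.4763]  P^+=[0.3306 -0.0057; -0.0057 0.6918]
step 2: x^-=[1.4504, 2.0829]  P^-=[0.7363 -0.0208; -0.0208 0.6842]  S=[1.1557]  K=[0.6364; 0.0057]  nu=[-0.0737]  x^+=[1.4035, 2.0825]  P^+=[0.2683 -0.0250; -0.0250 0.6842]
step 3: x^-=[1.3274, 1.7570]  P^-=[0.6734 -0.0396; -0.0396 0.6775]  S=[1.0913]  K=[0.6156; -0.0115]  nu=[0.1323]  x^+=[1.4089, 1.7555]  P^+=[0.2598 -0.0319; -0.0319 0.6774]

innov = [0.1323]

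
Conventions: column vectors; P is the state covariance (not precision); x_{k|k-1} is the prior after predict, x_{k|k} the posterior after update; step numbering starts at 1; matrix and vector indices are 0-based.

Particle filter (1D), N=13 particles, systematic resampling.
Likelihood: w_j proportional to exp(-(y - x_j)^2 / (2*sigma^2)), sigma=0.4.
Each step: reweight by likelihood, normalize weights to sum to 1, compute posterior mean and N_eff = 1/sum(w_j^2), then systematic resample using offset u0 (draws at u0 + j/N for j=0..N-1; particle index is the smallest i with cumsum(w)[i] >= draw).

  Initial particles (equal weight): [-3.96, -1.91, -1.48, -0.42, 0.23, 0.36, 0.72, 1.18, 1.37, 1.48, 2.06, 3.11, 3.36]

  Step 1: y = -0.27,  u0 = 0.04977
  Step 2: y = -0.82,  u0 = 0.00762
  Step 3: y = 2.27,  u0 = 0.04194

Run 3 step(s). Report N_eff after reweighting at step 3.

N_eff = 13.0000

step 1: w=[0.0000, 0.0001, 0.0059, 0.5362, 0.2634, 0.1664, 0.0269, 0.0008, 0.0001, 0.0000, 0.0000, 0.0000, 0.0000]  mean=-0.0932  Neff=2.5948  idx=[3, 3, 3, 3, 3, 3, 3, 4, 4, 4, 5, 5, 6]
step 2: w=[0.1389, 0.1389, 0.1389, 0.1389, 0.1389, 0.1389, 0.1389, 0.0073, 0.0073, 0.0073, 0.0030, 0.0030, 0.0001]  mean=-0.4010  Neff=7.3986  idx=[0, 0, 1, 1, 2, 2, 3, 3, 4, 5, 5, 6, 6]
step 3: w=[0.0769, 0.0769, 0.0769, 0.0769, 0.0769, 0.0769, 0.0769, 0.0769, 0.0769, 0.0769, 0.0769, 0.0769, 0.0769]  mean=-0.4200  Neff=13.0000  idx=[0, 1, 2, 3, 4, 5, 6, 7, 8, 9, 10, 11, 12]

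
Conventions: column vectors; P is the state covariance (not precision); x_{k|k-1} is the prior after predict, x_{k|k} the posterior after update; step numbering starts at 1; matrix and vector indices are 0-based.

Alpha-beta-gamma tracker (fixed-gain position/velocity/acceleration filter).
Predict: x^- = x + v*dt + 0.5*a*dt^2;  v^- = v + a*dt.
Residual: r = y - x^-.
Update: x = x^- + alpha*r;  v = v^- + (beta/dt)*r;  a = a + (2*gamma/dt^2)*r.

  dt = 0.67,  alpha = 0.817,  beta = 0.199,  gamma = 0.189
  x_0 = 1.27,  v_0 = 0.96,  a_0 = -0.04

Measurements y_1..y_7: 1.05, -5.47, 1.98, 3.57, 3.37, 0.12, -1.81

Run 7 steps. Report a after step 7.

step 1: x_pred=1.9042  r=-0.8542  x^+=1.2063  v^+=0.6795  a^+=-0.7593
step 2: x_pred=1.4912  r=-6.9612  x^+=-4.1961  v^+=-1.8968  a^+=-6.6210
step 3: x_pred=-6.9531  r=8.9331  x^+=0.3453  v^+=-3.6796  a^+=0.9012
step 4: x_pred=-1.9178  r=5.4878  x^+=2.5657  v^+=-1.4459  a^+=5.5222
step 5: x_pred=2.8364  r=0.5336  x^+=3.2724  v^+=2.4125  a^+=5.9715
step 6: x_pred=6.2290  r=-6.1090  x^+=1.2380  v^+=4.5989  a^+=0.8274
step 7: x_pred=4.5049  r=-6.3149  x^+=-0.6544  v^+=3.2776  a^+=-4.4902

a_post = -4.4902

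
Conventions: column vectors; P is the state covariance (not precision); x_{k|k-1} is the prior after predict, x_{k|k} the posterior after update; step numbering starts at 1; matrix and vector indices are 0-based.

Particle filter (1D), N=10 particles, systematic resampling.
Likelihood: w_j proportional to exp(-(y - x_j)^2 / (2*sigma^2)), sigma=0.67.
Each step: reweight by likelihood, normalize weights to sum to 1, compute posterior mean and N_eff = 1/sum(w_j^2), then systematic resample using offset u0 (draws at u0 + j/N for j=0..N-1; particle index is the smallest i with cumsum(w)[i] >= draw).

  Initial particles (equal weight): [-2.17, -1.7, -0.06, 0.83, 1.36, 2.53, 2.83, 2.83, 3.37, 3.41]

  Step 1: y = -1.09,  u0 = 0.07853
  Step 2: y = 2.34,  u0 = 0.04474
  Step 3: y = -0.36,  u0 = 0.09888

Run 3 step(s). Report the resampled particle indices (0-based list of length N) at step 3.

step 1: w=[0.2168, 0.5252, 0.2439, 0.0131, 0.0010, 0.0000, 0.0000, 0.0000, 0.0000, 0.0000]  mean=-1.3658  Neff=2.6143  idx=[0, 0, 1, 1, 1, 1, 1, 2, 2, 2]
step 2: w=[0.0000, 0.0000, 0.0000, 0.0000, 0.0000, 0.0000, 0.0000, 0.3333, 0.3333, 0.3333]  mean=-0.0600  Neff=3.0001  idx=[7, 7, 7, 8, 8, 8, 8, 9, 9, 9]
step 3: w=[0.1000, 0.1000, 0.1000, 0.1000, 0.1000, 0.1000, 0.1000, 0.1000, 0.1000, 0.1000]  mean=-0.0600  Neff=10.0000  idx=[0, 1, 2, 3, 4, 5, 6, 7, 8, 9]

resampled_idx = [0, 1, 2, 3, 4, 5, 6, 7, 8, 9]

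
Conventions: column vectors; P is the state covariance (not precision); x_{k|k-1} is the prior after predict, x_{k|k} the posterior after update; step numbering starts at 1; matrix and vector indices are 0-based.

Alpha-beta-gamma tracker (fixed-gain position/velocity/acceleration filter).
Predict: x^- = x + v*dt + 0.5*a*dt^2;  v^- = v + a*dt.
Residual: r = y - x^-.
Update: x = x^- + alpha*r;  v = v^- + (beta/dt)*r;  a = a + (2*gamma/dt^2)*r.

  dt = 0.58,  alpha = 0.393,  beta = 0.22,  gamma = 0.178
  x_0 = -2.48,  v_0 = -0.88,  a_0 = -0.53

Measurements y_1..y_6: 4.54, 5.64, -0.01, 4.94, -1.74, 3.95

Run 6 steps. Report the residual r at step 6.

step 1: x_pred=-3.0795  r=7.6195  x^+=-0.0851  v^+=1.7028  a^+=7.5335
step 2: x_pred=2.1697  r=3.4703  x^+=3.5335  v^+=7.3885  a^+=11.2060
step 3: x_pred=9.7037  r=-9.7137  x^+=5.8862  v^+=10.2035  a^+=0.9263
step 4: x_pred=11.9601  r=-7.0201  x^+=9.2012  v^+=8.0780  a^+=-6.5027
step 5: x_pred=12.7927  r=-14.5327  x^+=7.0813  v^+=-1.2060  a^+=-21.8821
step 6: x_pred=2.7013  r=1.2487  x^+=3.1920  v^+=-13.4240  a^+=-20.5606

resid = 1.2487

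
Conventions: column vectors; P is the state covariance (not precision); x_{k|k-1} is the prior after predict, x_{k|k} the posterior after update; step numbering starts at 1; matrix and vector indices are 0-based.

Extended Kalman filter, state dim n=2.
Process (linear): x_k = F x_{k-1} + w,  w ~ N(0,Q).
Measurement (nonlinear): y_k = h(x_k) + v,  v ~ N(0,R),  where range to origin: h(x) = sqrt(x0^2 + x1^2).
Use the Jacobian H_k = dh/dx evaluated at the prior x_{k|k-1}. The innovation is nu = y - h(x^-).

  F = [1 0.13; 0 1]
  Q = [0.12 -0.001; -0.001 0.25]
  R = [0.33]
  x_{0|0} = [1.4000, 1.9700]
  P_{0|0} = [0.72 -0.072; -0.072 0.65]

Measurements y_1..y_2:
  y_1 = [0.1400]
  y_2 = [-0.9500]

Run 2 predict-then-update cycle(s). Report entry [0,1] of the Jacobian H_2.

H_jac[0,1] = 0.6680

step 1: x^-=[1.6561, 1.9700]  P^-=[0.8323 0.0115; 0.0115 0.9000]  H_jac=[0.6435 0.7655]  S=[1.2133]  K=[0.4487; 0.5739]  nu=[-2.4336]  x^+=[0.5642, 0.5733]  P^+=[0.5880 -0.3009; -0.3009 0.5004]
step 2: x^-=[0.6388, 0.5733]  P^-=[0.6383 -0.2369; -0.2369 0.7504]  H_jac=[0.7442 0.6680]  S=[0.7828]  K=[0.4047; 0.4151]  nu=[-1.8083]  x^+=[-0.0930, -0.1774]  P^+=[0.5101 -0.3684; -0.3684 0.6155]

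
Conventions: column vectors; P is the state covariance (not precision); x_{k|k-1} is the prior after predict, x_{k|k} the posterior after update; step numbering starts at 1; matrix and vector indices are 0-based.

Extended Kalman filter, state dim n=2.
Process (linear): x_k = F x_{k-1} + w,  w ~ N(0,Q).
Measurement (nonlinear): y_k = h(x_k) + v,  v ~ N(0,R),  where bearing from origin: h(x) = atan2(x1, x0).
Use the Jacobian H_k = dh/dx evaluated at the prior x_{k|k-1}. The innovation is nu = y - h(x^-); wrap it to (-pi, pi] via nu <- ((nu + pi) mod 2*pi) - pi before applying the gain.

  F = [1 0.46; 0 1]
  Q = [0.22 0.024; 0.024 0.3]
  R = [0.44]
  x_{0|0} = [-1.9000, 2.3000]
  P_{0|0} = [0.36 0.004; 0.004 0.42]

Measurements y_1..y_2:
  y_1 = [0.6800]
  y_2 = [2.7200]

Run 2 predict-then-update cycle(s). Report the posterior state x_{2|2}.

x_post = [0.2435, 2.6138]

step 1: x^-=[-0.8420, 2.3000]  P^-=[0.6726 0.2212; 0.2212 0.7200]  H_jac=[-0.3834 -0.1404]  S=[0.5769]  K=[-0.5008; -0.3222]  nu=[-1.2417]  x^+=[-0.2201, 2.7001]  P^+=[0.5279 0.1281; 0.1281 0.6601]
step 2: x^-=[1.0219, 2.7001]  P^-=[1.0054 0.4558; 0.4558 0.9601]  H_jac=[-0.3240 0.1226]  S=[0.5237]  K=[-0.5152; -0.0571]  nu=[1.5110]  x^+=[0.2435, 2.6138]  P^+=[0.8664 0.4403; 0.4403 0.9584]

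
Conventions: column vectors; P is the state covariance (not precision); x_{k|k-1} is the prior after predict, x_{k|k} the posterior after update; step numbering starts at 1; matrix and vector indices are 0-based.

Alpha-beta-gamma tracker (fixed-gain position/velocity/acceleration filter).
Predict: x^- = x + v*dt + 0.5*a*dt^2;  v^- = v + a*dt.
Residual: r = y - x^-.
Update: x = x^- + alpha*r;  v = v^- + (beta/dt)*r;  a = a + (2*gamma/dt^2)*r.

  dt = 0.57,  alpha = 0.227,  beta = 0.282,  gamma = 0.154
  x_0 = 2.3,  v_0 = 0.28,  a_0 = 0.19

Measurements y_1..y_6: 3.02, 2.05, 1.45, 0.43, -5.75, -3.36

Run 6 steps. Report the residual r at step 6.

step 1: x_pred=2.4905  r=0.5295  x^+=2.6107  v^+=0.6503  a^+=0.6920
step 2: x_pred=3.0937  r=-1.0437  x^+=2.8568  v^+=0.5283  a^+=-0.2975
step 3: x_pred=3.1096  r=-1.6596  x^+=2.7329  v^+=-0.4623  a^+=-1.8708
step 4: x_pred=2.1655  r=-1.7355  x^+=1.7715  v^+=-2.3873  a^+=-3.5160
step 5: x_pred=-0.1604  r=-5.5896  x^+=-1.4292  v^+=-7.1568  a^+=-8.8149
step 6: x_pred=-6.9405  r=3.5805  x^+=-6.1278  v^+=-10.4098  a^+=-5.4206

resid = 3.5805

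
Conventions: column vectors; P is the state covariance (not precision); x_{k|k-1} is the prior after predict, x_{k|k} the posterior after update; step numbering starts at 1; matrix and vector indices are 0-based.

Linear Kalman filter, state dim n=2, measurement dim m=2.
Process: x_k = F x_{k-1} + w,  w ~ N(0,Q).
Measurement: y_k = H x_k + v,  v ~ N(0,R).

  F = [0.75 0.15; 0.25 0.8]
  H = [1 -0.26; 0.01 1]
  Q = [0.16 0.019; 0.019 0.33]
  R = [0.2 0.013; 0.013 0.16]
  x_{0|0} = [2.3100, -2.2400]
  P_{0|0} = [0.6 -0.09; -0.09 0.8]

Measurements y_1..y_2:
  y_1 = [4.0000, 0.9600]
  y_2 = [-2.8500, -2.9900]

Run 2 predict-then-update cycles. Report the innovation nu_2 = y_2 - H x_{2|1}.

step 1: x^-=[1.3965, -1.2145]  P^-=[0.4952 0.1701; 0.1701 0.8435]  S=[0.6638 -0.0317; -0.0317 1.0070]  K=[0.6888 0.1955; -0.0341 0.8383]  nu=[2.2877, 2.1605]  x^+=[3.3947, 0.5187]  P^+=[0.1504 0.0387; 0.0387 0.1333]
step 2: x^-=[2.6238, 1.2636]  P^-=[0.2563 0.0879; 0.0879 0.4402]  S=[0.4404 -0.0112; -0.0112 0.6020]  K=[0.5342 0.1602; -0.0417 0.7319]  nu=[-5.1453, -4.2798]  x^+=[-0.8106, -1.6546]  P^+=[0.1171 0.0314; 0.0314 0.1163]

innov = [-5.1453, -4.2798]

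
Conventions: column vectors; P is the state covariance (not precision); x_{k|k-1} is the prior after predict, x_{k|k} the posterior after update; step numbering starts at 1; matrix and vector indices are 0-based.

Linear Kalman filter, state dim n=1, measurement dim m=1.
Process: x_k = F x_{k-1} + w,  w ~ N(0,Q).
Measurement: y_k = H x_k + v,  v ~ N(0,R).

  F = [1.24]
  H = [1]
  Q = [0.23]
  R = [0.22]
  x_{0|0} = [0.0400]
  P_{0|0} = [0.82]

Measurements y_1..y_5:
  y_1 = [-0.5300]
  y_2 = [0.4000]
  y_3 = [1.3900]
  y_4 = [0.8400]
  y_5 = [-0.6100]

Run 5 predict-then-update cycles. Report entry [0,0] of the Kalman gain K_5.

K[0,0] = 0.6759

step 1: x^-=[0.0496]  P^-=[1.4908]  S=[1.7108]  K=[0.8714]  nu=[-0.5796]  x^+=[-0.4555]  P^+=[0.1917]
step 2: x^-=[-0.5648]  P^-=[0.5248]  S=[0.7448]  K=[0.7046]  nu=[0.9648]  x^+=[0.1150]  P^+=[0.1550]
step 3: x^-=[0.1426]  P^-=[0.4683]  S=[0.6883]  K=[0.6804]  nu=[1.2474]  x^+=[0.9913]  P^+=[0.1497]
step 4: x^-=[1.2292]  P^-=[0.4602]  S=[0.6802]  K=[0.6765]  nu=[-0.3892]  x^+=[0.9659]  P^+=[0.1488]
step 5: x^-=[1.1977]  P^-=[0.4589]  S=[0.6789]  K=[0.6759]  nu=[-1.8077]  x^+=[-0.0242]  P^+=[0.1487]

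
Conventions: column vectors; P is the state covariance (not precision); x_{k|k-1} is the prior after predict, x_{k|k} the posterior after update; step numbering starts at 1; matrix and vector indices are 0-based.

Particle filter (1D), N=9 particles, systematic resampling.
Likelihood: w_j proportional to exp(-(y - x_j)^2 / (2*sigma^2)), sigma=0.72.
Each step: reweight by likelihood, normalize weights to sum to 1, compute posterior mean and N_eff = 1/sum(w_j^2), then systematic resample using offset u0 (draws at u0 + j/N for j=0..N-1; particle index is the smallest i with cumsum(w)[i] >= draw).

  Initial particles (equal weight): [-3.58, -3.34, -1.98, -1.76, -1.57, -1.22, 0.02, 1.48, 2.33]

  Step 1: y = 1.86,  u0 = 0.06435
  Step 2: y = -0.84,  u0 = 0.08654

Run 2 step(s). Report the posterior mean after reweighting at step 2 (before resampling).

step 1: w=[0.0000, 0.0000, 0.0000, 0.0000, 0.0000, 0.0001, 0.0222, 0.5069, 0.4708]  mean=1.8475  Neff=2.0873  idx=[7, 7, 7, 7, 7, 8, 8, 8, 8]
step 2: w=[0.1982, 0.1982, 0.1982, 0.1982, 0.1982, 0.0022, 0.0022, 0.0022, 0.0022]  mean=1.4875  Neff=5.0887  idx=[0, 0, 1, 2, 2, 3, 3, 4, 4]

post_mean = 1.4875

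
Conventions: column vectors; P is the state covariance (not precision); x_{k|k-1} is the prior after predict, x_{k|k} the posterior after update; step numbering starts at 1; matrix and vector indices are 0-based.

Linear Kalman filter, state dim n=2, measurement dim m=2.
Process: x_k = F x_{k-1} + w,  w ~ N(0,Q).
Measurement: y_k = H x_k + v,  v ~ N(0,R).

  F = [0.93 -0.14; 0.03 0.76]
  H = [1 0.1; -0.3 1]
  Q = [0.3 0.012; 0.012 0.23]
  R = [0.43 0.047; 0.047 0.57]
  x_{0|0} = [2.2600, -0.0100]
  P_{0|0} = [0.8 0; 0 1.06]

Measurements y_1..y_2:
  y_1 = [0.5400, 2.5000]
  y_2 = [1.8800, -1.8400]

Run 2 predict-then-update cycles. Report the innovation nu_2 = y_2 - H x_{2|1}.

step 1: x^-=[2.1032, 0.0602]  P^-=[1.0127 -0.0785; -0.0785 0.8430]  S=[1.4354 -0.2486; -0.2486 1.5512]  K=[0.6761 -0.1381; 0.1037 0.5752]  nu=[-1.5692, 3.0708]  x^+=[0.6182, 1.6639]  P^+=[0.2805 0.0372; 0.0372 0.3439]
step 2: x^-=[0.3420, 1.2831]  P^-=[0.5397 0.0094; 0.0094 0.4306]  S=[0.9759 -0.0627; -0.0627 1.0435]  K=[0.5467 -0.1133; 0.0804 0.4148]  nu=[1.4097, -3.0205]  x^+=[1.4549, 0.1436]  P^+=[0.2268 0.0292; 0.0292 0.2490]

innov = [1.4097, -3.0205]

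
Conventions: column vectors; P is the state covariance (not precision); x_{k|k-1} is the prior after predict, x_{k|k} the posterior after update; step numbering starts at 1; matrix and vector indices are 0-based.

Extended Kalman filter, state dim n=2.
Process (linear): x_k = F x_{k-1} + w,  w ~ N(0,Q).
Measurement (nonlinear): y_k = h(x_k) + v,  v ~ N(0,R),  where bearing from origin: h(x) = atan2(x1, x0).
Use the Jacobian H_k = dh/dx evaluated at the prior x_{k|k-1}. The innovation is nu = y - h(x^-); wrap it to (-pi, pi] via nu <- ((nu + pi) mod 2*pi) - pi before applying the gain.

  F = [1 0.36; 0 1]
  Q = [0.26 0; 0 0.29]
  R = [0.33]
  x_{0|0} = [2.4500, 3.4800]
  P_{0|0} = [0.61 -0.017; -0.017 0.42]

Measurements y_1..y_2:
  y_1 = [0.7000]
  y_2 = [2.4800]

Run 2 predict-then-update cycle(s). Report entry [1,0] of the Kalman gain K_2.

step 1: x^-=[3.7028, 3.4800]  P^-=[0.9122 0.1342; 0.1342 0.7100]  H_jac=[-0.1348 0.1434]  S=[0.3560]  K=[-0.2913; 0.2352]  nu=[-0.0544]  x^+=[3.7186, 3.4672]  P^+=[0.8820 0.1586; 0.1586 0.6903]
step 2: x^-=[4.9668, 3.4672]  P^-=[1.3456 0.4071; 0.4071 0.9803]  H_jac=[-0.0945 0.1354]  S=[0.3496]  K=[-0.2061; 0.2696]  nu=[1.8706]  x^+=[4.5813, 3.9715]  P^+=[1.3308 0.4265; 0.4265 0.9549]

K[1,0] = 0.2696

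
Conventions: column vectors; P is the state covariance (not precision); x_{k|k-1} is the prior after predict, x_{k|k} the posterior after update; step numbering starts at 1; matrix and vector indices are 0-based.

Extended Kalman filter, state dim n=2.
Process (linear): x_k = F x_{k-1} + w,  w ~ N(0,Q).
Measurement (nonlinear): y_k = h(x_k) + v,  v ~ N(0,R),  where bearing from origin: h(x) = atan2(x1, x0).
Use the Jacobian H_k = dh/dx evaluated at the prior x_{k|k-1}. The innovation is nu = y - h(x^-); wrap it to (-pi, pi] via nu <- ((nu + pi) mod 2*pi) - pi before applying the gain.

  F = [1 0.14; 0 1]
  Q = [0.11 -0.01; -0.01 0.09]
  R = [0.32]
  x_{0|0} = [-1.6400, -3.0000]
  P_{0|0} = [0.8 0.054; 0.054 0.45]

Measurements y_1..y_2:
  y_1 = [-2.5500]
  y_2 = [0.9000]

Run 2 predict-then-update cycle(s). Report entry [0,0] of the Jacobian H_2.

H_jac[0,0] = 0.1865

step 1: x^-=[-2.0600, -3.0000]  P^-=[0.9339 0.1070; 0.1070 0.5400]  H_jac=[0.2265 -0.1555]  S=[0.3734]  K=[0.5219; -0.1600]  nu=[-0.3775]  x^+=[-2.2570, -2.9396]  P^+=[0.8322 0.1382; 0.1382 0.5304]
step 2: x^-=[-2.6686, -2.9396]  P^-=[0.9913 0.2025; 0.2025 0.6204]  H_jac=[0.1865 -0.1693]  S=[0.3595]  K=[0.4189; -0.1872]  nu=[-3.0753]  x^+=[-3.9569, -2.3640]  P^+=[0.9282 0.2306; 0.2306 0.6078]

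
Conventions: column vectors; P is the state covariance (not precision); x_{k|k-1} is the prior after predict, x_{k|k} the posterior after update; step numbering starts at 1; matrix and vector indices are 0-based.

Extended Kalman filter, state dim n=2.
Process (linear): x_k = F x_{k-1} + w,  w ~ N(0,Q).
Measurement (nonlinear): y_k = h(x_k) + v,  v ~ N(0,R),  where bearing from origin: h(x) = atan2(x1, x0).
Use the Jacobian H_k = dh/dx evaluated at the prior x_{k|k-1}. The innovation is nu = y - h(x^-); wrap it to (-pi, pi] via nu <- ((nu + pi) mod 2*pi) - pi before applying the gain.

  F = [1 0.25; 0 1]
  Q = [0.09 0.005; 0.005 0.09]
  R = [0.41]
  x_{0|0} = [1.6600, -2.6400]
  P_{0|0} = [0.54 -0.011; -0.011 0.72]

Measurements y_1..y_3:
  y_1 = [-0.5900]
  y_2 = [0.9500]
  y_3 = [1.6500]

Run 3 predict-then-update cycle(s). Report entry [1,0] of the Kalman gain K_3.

K[1,0] = 0.5985

step 1: x^-=[1.0000, -2.6400]  P^-=[0.6695 0.1740; 0.1740 0.8100]  H_jac=[0.3313 0.1255]  S=[0.5107]  K=[0.4770; 0.3119]  nu=[0.6187]  x^+=[1.2951, -2.4470]  P^+=[0.5533 0.0980; 0.0980 0.7603]
step 2: x^-=[0.6834, -2.4470]  P^-=[0.7398 0.2931; 0.2931 0.8503]  H_jac=[0.3791 0.1059]  S=[0.5494]  K=[0.5670; 0.3661]  nu=[2.2485]  x^+=[1.9582, -1.6238]  P^+=[0.5632 0.1791; 0.1791 0.7767]
step 3: x^-=[1.5523, -1.6238]  P^-=[0.7913 0.3782; 0.3782 0.8667]  H_jac=[0.3218 0.3076]  S=[0.6488]  K=[0.5718; 0.5985]  nu=[2.4579]  x^+=[2.9576, -0.1528]  P^+=[0.5792 0.1562; 0.1562 0.6343]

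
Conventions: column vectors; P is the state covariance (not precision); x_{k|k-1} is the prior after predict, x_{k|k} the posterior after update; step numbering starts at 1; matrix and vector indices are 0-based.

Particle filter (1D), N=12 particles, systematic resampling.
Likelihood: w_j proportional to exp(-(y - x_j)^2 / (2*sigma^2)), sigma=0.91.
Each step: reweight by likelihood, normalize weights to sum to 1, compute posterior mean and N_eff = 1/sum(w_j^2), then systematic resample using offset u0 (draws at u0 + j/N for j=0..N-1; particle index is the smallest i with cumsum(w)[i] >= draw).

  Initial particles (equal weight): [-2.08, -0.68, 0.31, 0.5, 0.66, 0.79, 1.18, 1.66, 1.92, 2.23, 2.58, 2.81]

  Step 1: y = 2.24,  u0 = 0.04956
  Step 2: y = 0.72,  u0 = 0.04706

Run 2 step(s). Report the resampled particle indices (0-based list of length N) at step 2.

resampled_idx = [0, 0, 1, 1, 1, 2, 2, 3, 4, 5, 7, 9]

step 1: w=[0.0000, 0.0010, 0.0182, 0.0277, 0.0382, 0.0485, 0.0876, 0.1409, 0.1623, 0.1726, 0.1610, 0.1419]  mean=1.9303  Neff=7.4277  idx=[4, 5, 6, 7, 8, 8, 9, 9, 10, 10, 11, 11]
step 2: w=[0.1921, 0.1919, 0.1694, 0.1129, 0.0807, 0.0807, 0.0486, 0.0486, 0.0238, 0.0238, 0.0138, 0.0138]  mean=1.3925  Neff=7.4398  idx=[0, 0, 1, 1, 1, 2, 2, 3, 4, 5, 7, 9]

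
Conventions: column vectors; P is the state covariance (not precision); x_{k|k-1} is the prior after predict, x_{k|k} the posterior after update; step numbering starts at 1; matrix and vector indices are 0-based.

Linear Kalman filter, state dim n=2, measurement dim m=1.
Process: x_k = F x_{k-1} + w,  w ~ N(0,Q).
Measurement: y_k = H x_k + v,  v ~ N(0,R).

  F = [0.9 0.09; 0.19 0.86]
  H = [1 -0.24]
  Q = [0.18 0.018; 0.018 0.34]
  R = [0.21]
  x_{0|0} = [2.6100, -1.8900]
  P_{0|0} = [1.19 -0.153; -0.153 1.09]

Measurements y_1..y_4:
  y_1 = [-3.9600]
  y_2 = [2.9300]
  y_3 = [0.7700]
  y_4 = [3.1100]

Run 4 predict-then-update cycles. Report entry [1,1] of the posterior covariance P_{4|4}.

step 1: x^-=[2.1789, -1.1295]  P^-=[1.1279 0.1848; 0.1848 1.1391]  S=[1.3148]  K=[0.8241; -0.0674]  nu=[-6.4100]  x^+=[-3.1037, -0.6977]  P^+=[0.2349 0.2578; 0.2578 1.1332]
step 2: x^-=[-2.8561, -1.1897]  P^-=[0.4212 0.3498; 0.3498 1.2708]  S=[0.5365]  K=[0.6286; 0.0836]  nu=[5.5006]  x^+=[0.6018, -0.7300]  P^+=[0.2092 0.3216; 0.3216 1.2671]
step 3: x^-=[0.4759, -0.5135]  P^-=[0.4118 0.4063; 0.4063 1.3898]  S=[0.5069]  K=[0.6201; 0.1435]  nu=[0.1708]  x^+=[0.5819, -0.4890]  P^+=[0.2169 0.3612; 0.3612 1.3793]
step 4: x^-=[0.4797, -0.3099]  P^-=[0.4254 0.4476; 0.4476 1.4860]  S=[0.5061]  K=[0.6282; 0.1797]  nu=[2.5559]  x^+=[2.0854, 0.1493]  P^+=[0.2256 0.3905; 0.3905 1.4697]

P_post[1,1] = 1.4697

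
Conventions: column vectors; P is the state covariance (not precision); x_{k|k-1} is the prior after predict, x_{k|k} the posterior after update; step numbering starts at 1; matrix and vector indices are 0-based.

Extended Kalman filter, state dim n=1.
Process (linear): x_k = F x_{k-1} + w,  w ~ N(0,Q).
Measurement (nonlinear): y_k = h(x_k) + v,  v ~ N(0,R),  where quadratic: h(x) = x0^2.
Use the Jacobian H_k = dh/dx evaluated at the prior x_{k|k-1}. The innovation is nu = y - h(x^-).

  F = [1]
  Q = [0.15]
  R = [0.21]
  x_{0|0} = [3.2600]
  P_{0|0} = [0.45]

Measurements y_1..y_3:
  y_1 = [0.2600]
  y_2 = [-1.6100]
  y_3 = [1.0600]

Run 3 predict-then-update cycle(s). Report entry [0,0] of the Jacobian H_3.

step 1: x^-=[3.2600]  P^-=[0.6000]  H_jac=[6.5200]  S=[25.7162]  K=[0.1521]  nu=[-10.3676]  x^+=[1.6829]  P^+=[0.0049]
step 2: x^-=[1.6829]  P^-=[0.1549]  H_jac=[3.3657]  S=[1.9647]  K=[0.2654]  nu=[-4.4420]  x^+=[0.5041]  P^+=[0.0166]
step 3: x^-=[0.5041]  P^-=[0.1666]  H_jac=[1.0083]  S=[0.3793]  K=[0.4427]  nu=[0.8058]  x^+=[0.8609]  P^+=[0.0922]

H_jac[0,0] = 1.0083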